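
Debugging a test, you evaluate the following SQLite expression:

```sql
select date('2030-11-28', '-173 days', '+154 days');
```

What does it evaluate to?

2030-11-09

Applying '-173 days' to 2030-11-28: counting 173 days back gives 2030-06-08.
Applying '+154 days' to 2030-06-08: counting 154 days forward gives 2030-11-09.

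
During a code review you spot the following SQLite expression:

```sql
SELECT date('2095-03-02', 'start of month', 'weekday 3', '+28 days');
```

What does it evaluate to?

2095-03-30

`start of month` rewinds 2095-03-02 to 2095-03-01.
`weekday 3` advances to the next Wednesday; 2095-03-01 is a Tuesday, so it moves forward to 2095-03-02.
Advancing 28 more days within March lands on 2095-03-30.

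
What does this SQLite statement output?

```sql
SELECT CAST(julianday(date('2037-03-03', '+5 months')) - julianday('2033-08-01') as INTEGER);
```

Adding +5 months to 2037-03-03 gives 2037-08-03.
30 days remain in August 2033 after the 1st (31 − 1).
Full months from September 2033 through July 2037 contribute their day counts.
Then 3 days into August 2037.
Total: 30 + 30 + 31 + 30 + 31 + 31 + 28 + 31 + 30 + 31 + 30 + 31 + 31 + 30 + 31 + 30 + 31 + 31 + 28 + 31 + 30 + 31 + 30 + 31 + 31 + 30 + 31 + 30 + 31 + 31 + 29 + 31 + 30 + 31 + 30 + 31 + 31 + 30 + 31 + 30 + 31 + 31 + 28 + 31 + 30 + 31 + 30 + 31 + 3 = 1463.

1463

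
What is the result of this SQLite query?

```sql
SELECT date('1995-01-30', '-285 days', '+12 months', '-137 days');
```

Applying '-285 days' to 1995-01-30: counting 285 days back gives 1994-04-20.
Adding +12 months to 1994-04-20 gives 1995-04-20.
Applying '-137 days' to 1995-04-20: counting 137 days back gives 1994-12-04.

1994-12-04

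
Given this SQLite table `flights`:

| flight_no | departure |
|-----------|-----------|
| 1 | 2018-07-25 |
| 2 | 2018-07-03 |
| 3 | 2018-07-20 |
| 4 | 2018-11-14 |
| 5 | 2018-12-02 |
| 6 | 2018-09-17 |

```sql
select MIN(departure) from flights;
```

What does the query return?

MIN over {2018-07-03, 2018-07-20, 2018-07-25, 2018-09-17, 2018-11-14, 2018-12-02}.

2018-07-03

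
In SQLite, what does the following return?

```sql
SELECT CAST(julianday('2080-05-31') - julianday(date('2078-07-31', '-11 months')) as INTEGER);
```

1004

Adding -11 months to 2078-07-31 gives 2077-08-31.
0 days remain in August 2077 after the 31st (31 − 31).
Full months from September 2077 through April 2080 contribute their day counts.
Then 31 days into May 2080.
Total: 0 + 30 + 31 + 30 + 31 + 31 + 28 + 31 + 30 + 31 + 30 + 31 + 31 + 30 + 31 + 30 + 31 + 31 + 28 + 31 + 30 + 31 + 30 + 31 + 31 + 30 + 31 + 30 + 31 + 31 + 29 + 31 + 30 + 31 = 1004.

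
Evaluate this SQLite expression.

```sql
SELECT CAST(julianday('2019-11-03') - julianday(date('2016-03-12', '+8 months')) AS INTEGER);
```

Adding +8 months to 2016-03-12 gives 2016-11-12.
18 days remain in November 2016 after the 12th (30 − 12).
Full months from December 2016 through October 2019 contribute their day counts.
Then 3 days into November 2019.
Total: 18 + 31 + 31 + 28 + 31 + 30 + 31 + 30 + 31 + 31 + 30 + 31 + 30 + 31 + 31 + 28 + 31 + 30 + 31 + 30 + 31 + 31 + 30 + 31 + 30 + 31 + 31 + 28 + 31 + 30 + 31 + 30 + 31 + 31 + 30 + 31 + 3 = 1086.

1086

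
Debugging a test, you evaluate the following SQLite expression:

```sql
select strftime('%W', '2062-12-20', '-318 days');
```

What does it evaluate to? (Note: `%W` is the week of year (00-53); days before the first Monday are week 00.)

05

First apply '-318 days': 2062-12-20 → 2062-02-05.
2062-02-05 is a Sunday. SQLite's %W counts Mondays since the year started; the result is 05.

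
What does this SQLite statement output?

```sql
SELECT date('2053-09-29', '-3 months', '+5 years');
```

Adding -3 months to 2053-09-29 gives 2053-06-29.
Adding +5 years to 2053-06-29 gives 2058-06-29.

2058-06-29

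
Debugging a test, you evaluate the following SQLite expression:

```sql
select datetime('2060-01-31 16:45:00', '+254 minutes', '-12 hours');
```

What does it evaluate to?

254 minutes = 4h 14m; +254 minutes from 2060-01-31 16:45:00 is 2060-01-31 20:59:00.
-12 hours from 2060-01-31 20:59:00 is 2060-01-31 08:59:00.

2060-01-31 08:59:00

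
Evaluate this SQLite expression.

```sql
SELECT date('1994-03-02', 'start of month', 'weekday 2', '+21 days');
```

1994-03-22

`start of month` rewinds 1994-03-02 to 1994-03-01.
`weekday 2` advances to the next Tuesday; 1994-03-01 is already a Tuesday, so it stays at 1994-03-01.
Advancing 21 more days within March lands on 1994-03-22.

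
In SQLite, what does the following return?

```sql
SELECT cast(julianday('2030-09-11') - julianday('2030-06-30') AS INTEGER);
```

73

0 days remain in June 2030 after the 30th (30 − 30).
July 2030: 31 days.
August 2030: 31 days.
Then 11 days into September 2030.
Total: 0 + 31 + 31 + 11 = 73.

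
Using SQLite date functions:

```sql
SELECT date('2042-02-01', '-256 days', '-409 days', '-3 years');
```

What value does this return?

2037-04-07

Applying '-256 days' to 2042-02-01: counting 256 days back gives 2041-05-21.
Applying '-409 days' to 2041-05-21: counting 409 days back gives 2040-04-07.
Adding -3 years to 2040-04-07 gives 2037-04-07.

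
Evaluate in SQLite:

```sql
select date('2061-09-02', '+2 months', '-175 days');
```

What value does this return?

2061-05-11

Adding +2 months to 2061-09-02 gives 2061-11-02.
Applying '-175 days' to 2061-11-02: counting 175 days back gives 2061-05-11.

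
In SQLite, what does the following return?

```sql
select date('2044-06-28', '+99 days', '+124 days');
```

2045-02-06

Applying '+99 days' to 2044-06-28: counting 99 days forward gives 2044-10-05.
Applying '+124 days' to 2044-10-05: counting 124 days forward gives 2045-02-06.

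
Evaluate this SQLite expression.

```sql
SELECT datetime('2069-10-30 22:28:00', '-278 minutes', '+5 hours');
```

278 minutes = 4h 38m; -278 minutes from 2069-10-30 22:28:00 is 2069-10-30 17:50:00.
+5 hours from 2069-10-30 17:50:00 is 2069-10-30 22:50:00.

2069-10-30 22:50:00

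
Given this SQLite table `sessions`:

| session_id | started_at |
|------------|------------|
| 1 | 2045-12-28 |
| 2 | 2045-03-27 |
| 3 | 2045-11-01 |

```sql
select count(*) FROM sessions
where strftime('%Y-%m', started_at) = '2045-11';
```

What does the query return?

1

Rows with year-month 2045-11: 2045-11-01 → 1.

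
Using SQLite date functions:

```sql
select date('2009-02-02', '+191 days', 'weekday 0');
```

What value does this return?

Applying '+191 days' to 2009-02-02: counting 191 days forward gives 2009-08-12.
`weekday 0` advances to the next Sunday; 2009-08-12 is a Wednesday, so it moves forward to 2009-08-16.

2009-08-16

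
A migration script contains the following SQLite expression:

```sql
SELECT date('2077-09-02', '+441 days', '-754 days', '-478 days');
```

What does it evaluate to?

2075-07-04

Applying '+441 days' to 2077-09-02: counting 441 days forward gives 2078-11-17.
Applying '-754 days' to 2078-11-17: counting 754 days back gives 2076-10-24.
Applying '-478 days' to 2076-10-24: counting 478 days back gives 2075-07-04.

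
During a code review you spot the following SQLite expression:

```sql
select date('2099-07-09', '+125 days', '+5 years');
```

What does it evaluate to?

Applying '+125 days' to 2099-07-09: counting 125 days forward gives 2099-11-11.
Adding +5 years to 2099-11-11 gives 2104-11-11.

2104-11-11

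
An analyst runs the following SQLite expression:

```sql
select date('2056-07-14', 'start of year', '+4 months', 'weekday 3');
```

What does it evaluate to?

`start of year` rewinds 2056-07-14 to 2056-01-01.
Adding +4 months to 2056-01-01 gives 2056-05-01.
`weekday 3` advances to the next Wednesday; 2056-05-01 is a Monday, so it moves forward to 2056-05-03.

2056-05-03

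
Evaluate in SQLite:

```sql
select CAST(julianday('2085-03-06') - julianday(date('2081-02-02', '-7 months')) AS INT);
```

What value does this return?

1708

Adding -7 months to 2081-02-02 gives 2080-07-02.
29 days remain in July 2080 after the 2nd (31 − 2).
Full months from August 2080 through February 2085 contribute their day counts.
Then 6 days into March 2085.
Total: 29 + 31 + 30 + 31 + 30 + 31 + 31 + 28 + 31 + 30 + 31 + 30 + 31 + 31 + 30 + 31 + 30 + 31 + 31 + 28 + 31 + 30 + 31 + 30 + 31 + 31 + 30 + 31 + 30 + 31 + 31 + 28 + 31 + 30 + 31 + 30 + 31 + 31 + 30 + 31 + 30 + 31 + 31 + 29 + 31 + 30 + 31 + 30 + 31 + 31 + 30 + 31 + 30 + 31 + 31 + 28 + 6 = 1708.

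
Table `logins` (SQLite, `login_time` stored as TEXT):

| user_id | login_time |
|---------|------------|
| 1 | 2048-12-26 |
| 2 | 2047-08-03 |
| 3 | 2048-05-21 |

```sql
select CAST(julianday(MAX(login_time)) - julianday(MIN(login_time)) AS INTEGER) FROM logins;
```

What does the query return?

MIN = 2047-08-03, MAX = 2048-12-26.
28 days remain in August 2047 after the 3rd (31 − 3).
Full months from September 2047 through November 2048 contribute their day counts.
Then 26 days into December 2048.
Total: 28 + 30 + 31 + 30 + 31 + 31 + 29 + 31 + 30 + 31 + 30 + 31 + 31 + 30 + 31 + 30 + 26 = 511.

511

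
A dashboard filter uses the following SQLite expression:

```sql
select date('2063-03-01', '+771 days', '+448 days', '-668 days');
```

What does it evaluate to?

2064-09-02

Applying '+771 days' to 2063-03-01: counting 771 days forward gives 2065-04-10.
Applying '+448 days' to 2065-04-10: counting 448 days forward gives 2066-07-02.
Applying '-668 days' to 2066-07-02: counting 668 days back gives 2064-09-02.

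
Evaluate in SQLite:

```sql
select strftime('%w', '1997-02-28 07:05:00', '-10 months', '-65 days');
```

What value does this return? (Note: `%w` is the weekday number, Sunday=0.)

First apply '-10 months', '-65 days': 1997-02-28 07:05:00 → 1996-02-23 07:05:00.
1996-02-23 is a Friday; with Sunday=0 that is 5.

5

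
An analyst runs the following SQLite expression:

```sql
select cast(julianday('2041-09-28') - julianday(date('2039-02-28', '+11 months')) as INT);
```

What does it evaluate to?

609

Adding +11 months to 2039-02-28 gives 2040-01-28.
3 days remain in January 2040 after the 28th (31 − 28).
Full months from February 2040 through August 2041 contribute their day counts.
Then 28 days into September 2041.
Total: 3 + 29 + 31 + 30 + 31 + 30 + 31 + 31 + 30 + 31 + 30 + 31 + 31 + 28 + 31 + 30 + 31 + 30 + 31 + 31 + 28 = 609.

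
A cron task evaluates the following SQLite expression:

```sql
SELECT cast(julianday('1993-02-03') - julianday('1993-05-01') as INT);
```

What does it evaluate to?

25 days remain in February 1993 after the 3rd (28 − 3).
March 1993: 31 days.
April 1993: 30 days.
Then 1 day into May 1993.
Total: 25 + 31 + 30 + 1 = 87.
The subtraction is earlier − later, so the result is −87 → -87.

-87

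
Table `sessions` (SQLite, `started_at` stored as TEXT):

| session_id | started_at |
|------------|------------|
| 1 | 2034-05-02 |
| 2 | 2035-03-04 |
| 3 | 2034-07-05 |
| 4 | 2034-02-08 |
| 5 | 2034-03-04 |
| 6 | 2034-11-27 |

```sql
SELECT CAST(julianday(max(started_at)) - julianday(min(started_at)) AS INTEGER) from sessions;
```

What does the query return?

389

MIN = 2034-02-08, MAX = 2035-03-04.
20 days remain in February 2034 after the 8th (28 − 8).
Full months from March 2034 through February 2035 contribute their day counts.
Then 4 days into March 2035.
Total: 20 + 31 + 30 + 31 + 30 + 31 + 31 + 30 + 31 + 30 + 31 + 31 + 28 + 4 = 389.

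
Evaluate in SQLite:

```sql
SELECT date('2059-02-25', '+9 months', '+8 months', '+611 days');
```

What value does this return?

2062-03-28

Adding +9 months to 2059-02-25 gives 2059-11-25.
Adding +8 months to 2059-11-25 gives 2060-07-25.
Applying '+611 days' to 2060-07-25: counting 611 days forward gives 2062-03-28.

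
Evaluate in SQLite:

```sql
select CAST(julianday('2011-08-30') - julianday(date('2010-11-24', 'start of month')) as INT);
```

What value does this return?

302

`start of month` rewinds 2010-11-24 to 2010-11-01.
29 days remain in November 2010 after the 1st (30 − 1).
Full months from December 2010 through July 2011 contribute their day counts.
Then 30 days into August 2011.
Total: 29 + 31 + 31 + 28 + 31 + 30 + 31 + 30 + 31 + 30 = 302.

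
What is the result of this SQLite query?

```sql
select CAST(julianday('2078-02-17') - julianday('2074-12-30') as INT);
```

1 day remains in December 2074 after the 30th (31 − 30).
Full months from January 2075 through January 2078 contribute their day counts.
Then 17 days into February 2078.
Total: 1 + 31 + 28 + 31 + 30 + 31 + 30 + 31 + 31 + 30 + 31 + 30 + 31 + 31 + 29 + 31 + 30 + 31 + 30 + 31 + 31 + 30 + 31 + 30 + 31 + 31 + 28 + 31 + 30 + 31 + 30 + 31 + 31 + 30 + 31 + 30 + 31 + 31 + 17 = 1145.

1145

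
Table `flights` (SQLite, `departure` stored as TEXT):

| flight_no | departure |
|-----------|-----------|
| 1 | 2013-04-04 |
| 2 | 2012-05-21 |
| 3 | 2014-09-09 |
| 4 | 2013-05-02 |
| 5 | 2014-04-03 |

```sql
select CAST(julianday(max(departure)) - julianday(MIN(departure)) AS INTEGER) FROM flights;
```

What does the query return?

841

MIN = 2012-05-21, MAX = 2014-09-09.
10 days remain in May 2012 after the 21st (31 − 21).
Full months from June 2012 through August 2014 contribute their day counts.
Then 9 days into September 2014.
Total: 10 + 30 + 31 + 31 + 30 + 31 + 30 + 31 + 31 + 28 + 31 + 30 + 31 + 30 + 31 + 31 + 30 + 31 + 30 + 31 + 31 + 28 + 31 + 30 + 31 + 30 + 31 + 31 + 9 = 841.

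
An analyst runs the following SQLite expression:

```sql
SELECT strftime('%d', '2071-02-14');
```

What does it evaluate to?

`%d` extracts the 2-digit day of month: 14.

14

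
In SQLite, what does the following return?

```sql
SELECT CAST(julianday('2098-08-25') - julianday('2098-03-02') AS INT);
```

176

29 days remain in March 2098 after the 2nd (31 − 2).
April 2098: 30 days.
May 2098: 31 days.
June 2098: 30 days.
July 2098: 31 days.
Then 25 days into August 2098.
Total: 29 + 30 + 31 + 30 + 31 + 25 = 176.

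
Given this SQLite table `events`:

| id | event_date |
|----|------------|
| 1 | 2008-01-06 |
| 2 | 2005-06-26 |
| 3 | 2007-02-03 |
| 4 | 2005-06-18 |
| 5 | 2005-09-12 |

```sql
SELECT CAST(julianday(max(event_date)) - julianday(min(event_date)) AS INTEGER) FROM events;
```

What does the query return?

MIN = 2005-06-18, MAX = 2008-01-06.
12 days remain in June 2005 after the 18th (30 − 18).
Full months from July 2005 through December 2007 contribute their day counts.
Then 6 days into January 2008.
Total: 12 + 31 + 31 + 30 + 31 + 30 + 31 + 31 + 28 + 31 + 30 + 31 + 30 + 31 + 31 + 30 + 31 + 30 + 31 + 31 + 28 + 31 + 30 + 31 + 30 + 31 + 31 + 30 + 31 + 30 + 31 + 6 = 932.

932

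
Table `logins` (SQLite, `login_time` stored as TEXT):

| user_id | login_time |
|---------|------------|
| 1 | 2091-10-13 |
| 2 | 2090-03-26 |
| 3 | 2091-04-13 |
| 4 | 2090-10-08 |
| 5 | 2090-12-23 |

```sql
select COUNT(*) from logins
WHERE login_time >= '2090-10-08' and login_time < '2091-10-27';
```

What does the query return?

4

Rows in [2090-10-08, 2091-10-27): 2091-10-13, 2091-04-13, 2090-10-08, 2090-12-23 → 4 rows.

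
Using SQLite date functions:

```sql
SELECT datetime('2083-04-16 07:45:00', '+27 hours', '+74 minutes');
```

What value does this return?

2083-04-17 11:59:00

+27 hours from 2083-04-16 07:45:00 is 2083-04-17 10:45:00 (crosses midnight).
74 minutes = 1h 14m; +74 minutes from 2083-04-17 10:45:00 is 2083-04-17 11:59:00.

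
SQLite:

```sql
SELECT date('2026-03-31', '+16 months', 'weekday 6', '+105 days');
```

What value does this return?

2027-11-13

Adding +16 months to 2026-03-31 gives 2027-07-31.
`weekday 6` advances to the next Saturday; 2027-07-31 is already a Saturday, so it stays at 2027-07-31.
Applying '+105 days' to 2027-07-31: counting 105 days forward gives 2027-11-13.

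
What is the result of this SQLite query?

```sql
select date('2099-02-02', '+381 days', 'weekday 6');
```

2100-02-20

Applying '+381 days' to 2099-02-02: counting 381 days forward gives 2100-02-18.
`weekday 6` advances to the next Saturday; 2100-02-18 is a Thursday, so it moves forward to 2100-02-20.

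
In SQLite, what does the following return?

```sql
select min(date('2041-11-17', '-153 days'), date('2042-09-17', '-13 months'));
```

2041-06-17

date('2041-11-17', '-153 days') → 2041-06-17.
date('2042-09-17', '-13 months') → 2041-08-17.
Earlier of the two is 2041-06-17.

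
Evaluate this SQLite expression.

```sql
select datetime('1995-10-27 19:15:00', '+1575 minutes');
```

1575 minutes = 26h 15m; +1575 minutes from 1995-10-27 19:15:00 is 1995-10-28 21:30:00 (crosses midnight).

1995-10-28 21:30:00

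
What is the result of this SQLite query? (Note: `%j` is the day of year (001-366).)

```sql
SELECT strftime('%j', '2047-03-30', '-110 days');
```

344

First apply '-110 days': 2047-03-30 → 2046-12-10.
Day-of-year for 2046-12-10: days since 2046-01-01 inclusive = 344, zero-padded to 344.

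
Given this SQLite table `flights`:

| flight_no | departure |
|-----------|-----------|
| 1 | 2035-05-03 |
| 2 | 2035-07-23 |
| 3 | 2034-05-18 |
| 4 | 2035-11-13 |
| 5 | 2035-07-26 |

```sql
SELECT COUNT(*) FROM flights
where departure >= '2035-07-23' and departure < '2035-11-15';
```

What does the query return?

Rows in [2035-07-23, 2035-11-15): 2035-07-23, 2035-11-13, 2035-07-26 → 3 rows.

3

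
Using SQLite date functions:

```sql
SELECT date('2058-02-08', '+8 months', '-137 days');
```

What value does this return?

Adding +8 months to 2058-02-08 gives 2058-10-08.
Applying '-137 days' to 2058-10-08: counting 137 days back gives 2058-05-24.

2058-05-24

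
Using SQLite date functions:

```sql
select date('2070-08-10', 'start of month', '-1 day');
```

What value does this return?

2070-07-31

`start of month` rewinds 2070-08-10 to 2070-08-01.
Going back 1 day from 2070-08-01 reaches 2070-07-31 (last day of July, 31 days).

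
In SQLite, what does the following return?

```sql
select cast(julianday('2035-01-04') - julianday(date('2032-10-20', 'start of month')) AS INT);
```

`start of month` rewinds 2032-10-20 to 2032-10-01.
30 days remain in October 2032 after the 1st (31 − 1).
Full months from November 2032 through December 2034 contribute their day counts.
Then 4 days into January 2035.
Total: 30 + 30 + 31 + 31 + 28 + 31 + 30 + 31 + 30 + 31 + 31 + 30 + 31 + 30 + 31 + 31 + 28 + 31 + 30 + 31 + 30 + 31 + 31 + 30 + 31 + 30 + 31 + 4 = 825.

825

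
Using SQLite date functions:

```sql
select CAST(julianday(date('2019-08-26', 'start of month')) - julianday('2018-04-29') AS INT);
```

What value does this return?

`start of month` rewinds 2019-08-26 to 2019-08-01.
1 day remains in April 2018 after the 29th (30 − 29).
Full months from May 2018 through July 2019 contribute their day counts.
Then 1 day into August 2019.
Total: 1 + 31 + 30 + 31 + 31 + 30 + 31 + 30 + 31 + 31 + 28 + 31 + 30 + 31 + 30 + 31 + 1 = 459.

459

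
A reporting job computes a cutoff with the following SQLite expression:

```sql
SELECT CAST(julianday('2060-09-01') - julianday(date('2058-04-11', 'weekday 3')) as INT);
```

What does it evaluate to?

868

`weekday 3` advances to the next Wednesday; 2058-04-11 is a Thursday, so it moves forward to 2058-04-17.
13 days remain in April 2058 after the 17th (30 − 17).
Full months from May 2058 through August 2060 contribute their day counts.
Then 1 day into September 2060.
Total: 13 + 31 + 30 + 31 + 31 + 30 + 31 + 30 + 31 + 31 + 28 + 31 + 30 + 31 + 30 + 31 + 31 + 30 + 31 + 30 + 31 + 31 + 29 + 31 + 30 + 31 + 30 + 31 + 31 + 1 = 868.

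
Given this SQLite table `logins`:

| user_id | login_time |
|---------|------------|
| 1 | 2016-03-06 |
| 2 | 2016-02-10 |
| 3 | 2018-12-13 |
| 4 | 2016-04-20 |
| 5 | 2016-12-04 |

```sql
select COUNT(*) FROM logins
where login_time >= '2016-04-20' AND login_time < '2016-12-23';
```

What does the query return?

2

Rows in [2016-04-20, 2016-12-23): 2016-04-20, 2016-12-04 → 2 rows.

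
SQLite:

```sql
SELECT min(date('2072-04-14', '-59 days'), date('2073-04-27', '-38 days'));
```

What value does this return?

date('2072-04-14', '-59 days') → 2072-02-15.
date('2073-04-27', '-38 days') → 2073-03-20.
Earlier of the two is 2072-02-15.

2072-02-15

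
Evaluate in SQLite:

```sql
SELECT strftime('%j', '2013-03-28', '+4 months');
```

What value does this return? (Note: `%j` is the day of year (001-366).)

First apply '+4 months': 2013-03-28 → 2013-07-28.
Day-of-year for 2013-07-28: days since 2013-01-01 inclusive = 209, zero-padded to 209.

209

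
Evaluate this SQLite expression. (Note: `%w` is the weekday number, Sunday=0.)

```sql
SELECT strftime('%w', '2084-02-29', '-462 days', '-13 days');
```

3

First apply '-462 days', '-13 days': 2084-02-29 → 2082-11-11.
2082-11-11 is a Wednesday; with Sunday=0 that is 3.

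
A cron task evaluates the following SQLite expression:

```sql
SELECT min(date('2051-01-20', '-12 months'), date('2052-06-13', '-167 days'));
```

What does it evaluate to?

2050-01-20

date('2051-01-20', '-12 months') → 2050-01-20.
date('2052-06-13', '-167 days') → 2051-12-29.
Earlier of the two is 2050-01-20.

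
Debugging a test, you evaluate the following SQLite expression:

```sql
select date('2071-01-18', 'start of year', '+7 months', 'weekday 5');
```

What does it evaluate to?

`start of year` rewinds 2071-01-18 to 2071-01-01.
Adding +7 months to 2071-01-01 gives 2071-08-01.
`weekday 5` advances to the next Friday; 2071-08-01 is a Saturday, so it moves forward to 2071-08-07.

2071-08-07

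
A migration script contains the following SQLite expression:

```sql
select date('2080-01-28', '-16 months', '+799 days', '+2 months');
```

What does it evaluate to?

Adding -16 months to 2080-01-28 gives 2078-09-28.
Applying '+799 days' to 2078-09-28: counting 799 days forward gives 2080-12-05.
Adding +2 months to 2080-12-05 gives 2081-02-05.

2081-02-05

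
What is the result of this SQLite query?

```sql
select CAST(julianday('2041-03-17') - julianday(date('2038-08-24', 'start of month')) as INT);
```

`start of month` rewinds 2038-08-24 to 2038-08-01.
30 days remain in August 2038 after the 1st (31 − 1).
Full months from September 2038 through February 2041 contribute their day counts.
Then 17 days into March 2041.
Total: 30 + 30 + 31 + 30 + 31 + 31 + 28 + 31 + 30 + 31 + 30 + 31 + 31 + 30 + 31 + 30 + 31 + 31 + 29 + 31 + 30 + 31 + 30 + 31 + 31 + 30 + 31 + 30 + 31 + 31 + 28 + 17 = 959.

959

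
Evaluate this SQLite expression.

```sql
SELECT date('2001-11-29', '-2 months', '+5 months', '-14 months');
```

2001-01-01

Adding -2 months to 2001-11-29 gives 2001-09-29.
Adding +5 months to 2001-09-29 targets 2002-02-29. February 2002 has only 28 days, so SQLite normalizes the 1-day overflow forward to 2002-03-01.
Adding -14 months to 2002-03-01 gives 2001-01-01.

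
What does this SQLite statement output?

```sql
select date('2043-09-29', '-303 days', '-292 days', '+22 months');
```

2043-12-11

Applying '-303 days' to 2043-09-29: counting 303 days back gives 2042-11-30.
Applying '-292 days' to 2042-11-30: counting 292 days back gives 2042-02-11.
Adding +22 months to 2042-02-11 gives 2043-12-11.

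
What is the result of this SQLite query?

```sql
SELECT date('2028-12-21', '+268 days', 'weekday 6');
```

Applying '+268 days' to 2028-12-21: counting 268 days forward gives 2029-09-15.
`weekday 6` advances to the next Saturday; 2029-09-15 is already a Saturday, so it stays at 2029-09-15.

2029-09-15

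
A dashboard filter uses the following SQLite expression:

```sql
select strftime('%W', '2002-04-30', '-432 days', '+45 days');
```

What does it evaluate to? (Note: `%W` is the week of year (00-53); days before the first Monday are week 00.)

First apply '-432 days', '+45 days': 2002-04-30 → 2001-04-08.
2001-04-08 is a Sunday. SQLite's %W counts Mondays since the year started; the result is 14.

14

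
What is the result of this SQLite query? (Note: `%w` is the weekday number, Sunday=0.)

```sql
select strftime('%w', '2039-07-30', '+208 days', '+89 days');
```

First apply '+208 days', '+89 days': 2039-07-30 → 2040-05-22.
2040-05-22 is a Tuesday; with Sunday=0 that is 2.

2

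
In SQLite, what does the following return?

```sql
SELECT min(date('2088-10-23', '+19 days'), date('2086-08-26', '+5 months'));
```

date('2088-10-23', '+19 days') → 2088-11-11.
date('2086-08-26', '+5 months') → 2087-01-26.
Earlier of the two is 2087-01-26.

2087-01-26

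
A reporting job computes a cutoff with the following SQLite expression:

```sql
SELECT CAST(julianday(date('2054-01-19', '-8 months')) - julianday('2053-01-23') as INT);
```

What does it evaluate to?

116

Adding -8 months to 2054-01-19 gives 2053-05-19.
8 days remain in January 2053 after the 23rd (31 − 23).
February 2053: 28 days.
March 2053: 31 days.
April 2053: 30 days.
Then 19 days into May 2053.
Total: 8 + 28 + 31 + 30 + 19 = 116.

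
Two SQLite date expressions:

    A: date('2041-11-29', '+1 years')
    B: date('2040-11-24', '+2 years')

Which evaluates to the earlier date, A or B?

B

A = 2042-11-29.
B = 2042-11-24.
B is earlier.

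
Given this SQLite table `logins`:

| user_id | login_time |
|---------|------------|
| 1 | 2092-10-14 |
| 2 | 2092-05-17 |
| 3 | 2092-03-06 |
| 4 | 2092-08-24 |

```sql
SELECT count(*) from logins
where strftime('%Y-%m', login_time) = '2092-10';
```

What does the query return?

1

Rows with year-month 2092-10: 2092-10-14 → 1.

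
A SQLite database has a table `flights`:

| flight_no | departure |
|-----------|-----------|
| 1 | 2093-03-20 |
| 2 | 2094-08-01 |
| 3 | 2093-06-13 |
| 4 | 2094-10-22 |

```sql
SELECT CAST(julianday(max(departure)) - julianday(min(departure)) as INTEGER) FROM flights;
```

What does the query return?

581

MIN = 2093-03-20, MAX = 2094-10-22.
11 days remain in March 2093 after the 20th (31 − 20).
Full months from April 2093 through September 2094 contribute their day counts.
Then 22 days into October 2094.
Total: 11 + 30 + 31 + 30 + 31 + 31 + 30 + 31 + 30 + 31 + 31 + 28 + 31 + 30 + 31 + 30 + 31 + 31 + 30 + 22 = 581.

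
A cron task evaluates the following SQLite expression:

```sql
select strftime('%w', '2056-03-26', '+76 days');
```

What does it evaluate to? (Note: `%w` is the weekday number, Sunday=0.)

6

First apply '+76 days': 2056-03-26 → 2056-06-10.
2056-06-10 is a Saturday; with Sunday=0 that is 6.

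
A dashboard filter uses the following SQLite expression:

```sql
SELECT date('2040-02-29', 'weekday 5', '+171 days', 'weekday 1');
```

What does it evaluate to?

`weekday 5` advances to the next Friday; 2040-02-29 is a Wednesday, so it moves forward to 2040-03-02.
Applying '+171 days' to 2040-03-02: counting 171 days forward gives 2040-08-20.
`weekday 1` advances to the next Monday; 2040-08-20 is already a Monday, so it stays at 2040-08-20.

2040-08-20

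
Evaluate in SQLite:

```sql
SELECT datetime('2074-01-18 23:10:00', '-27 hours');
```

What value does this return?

-27 hours from 2074-01-18 23:10:00 is 2074-01-17 20:10:00 (crosses midnight).

2074-01-17 20:10:00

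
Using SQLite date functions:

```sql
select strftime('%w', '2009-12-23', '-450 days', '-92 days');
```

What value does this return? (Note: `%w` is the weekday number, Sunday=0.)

0

First apply '-450 days', '-92 days': 2009-12-23 → 2008-06-29.
2008-06-29 is a Sunday; with Sunday=0 that is 0.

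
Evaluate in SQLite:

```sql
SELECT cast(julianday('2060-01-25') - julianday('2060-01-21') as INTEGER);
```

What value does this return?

4

Both dates are in January 2060: 25 − 21 = 4.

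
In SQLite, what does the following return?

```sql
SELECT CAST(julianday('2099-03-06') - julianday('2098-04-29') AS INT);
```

1 day remains in April 2098 after the 29th (30 − 29).
Full months from May 2098 through February 2099 contribute their day counts.
Then 6 days into March 2099.
Total: 1 + 31 + 30 + 31 + 31 + 30 + 31 + 30 + 31 + 31 + 28 + 6 = 311.

311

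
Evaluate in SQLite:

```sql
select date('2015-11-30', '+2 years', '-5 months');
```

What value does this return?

Adding +2 years to 2015-11-30 gives 2017-11-30.
Adding -5 months to 2017-11-30 gives 2017-06-30.

2017-06-30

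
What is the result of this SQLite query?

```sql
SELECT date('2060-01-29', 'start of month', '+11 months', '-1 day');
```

2060-11-30

`start of month` rewinds 2060-01-29 to 2060-01-01.
Adding +11 months to 2060-01-01 gives 2060-12-01.
Going back 1 day from 2060-12-01 reaches 2060-11-30 (last day of November, 30 days).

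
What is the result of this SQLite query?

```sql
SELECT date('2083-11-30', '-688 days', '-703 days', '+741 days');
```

2082-02-18

Applying '-688 days' to 2083-11-30: counting 688 days back gives 2082-01-11.
Applying '-703 days' to 2082-01-11: counting 703 days back gives 2080-02-08.
Applying '+741 days' to 2080-02-08: counting 741 days forward gives 2082-02-18.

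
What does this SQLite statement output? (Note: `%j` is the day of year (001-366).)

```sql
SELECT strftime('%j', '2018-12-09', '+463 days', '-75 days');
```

001

First apply '+463 days', '-75 days': 2018-12-09 → 2020-01-01.
Day-of-year for 2020-01-01: days since 2020-01-01 inclusive = 1, zero-padded to 001.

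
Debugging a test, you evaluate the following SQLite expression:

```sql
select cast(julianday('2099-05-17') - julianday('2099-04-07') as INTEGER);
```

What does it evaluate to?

40

23 days remain in April 2099 after the 7th (30 − 7).
Then 17 days into May 2099.
Total: 23 + 17 = 40.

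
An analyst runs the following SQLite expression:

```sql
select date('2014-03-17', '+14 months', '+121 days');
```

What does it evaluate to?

2015-09-15

Adding +14 months to 2014-03-17 gives 2015-05-17.
Applying '+121 days' to 2015-05-17: counting 121 days forward gives 2015-09-15.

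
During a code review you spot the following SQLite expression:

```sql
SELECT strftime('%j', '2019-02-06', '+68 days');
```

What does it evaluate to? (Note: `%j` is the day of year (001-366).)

First apply '+68 days': 2019-02-06 → 2019-04-15.
Day-of-year for 2019-04-15: days since 2019-01-01 inclusive = 105, zero-padded to 105.

105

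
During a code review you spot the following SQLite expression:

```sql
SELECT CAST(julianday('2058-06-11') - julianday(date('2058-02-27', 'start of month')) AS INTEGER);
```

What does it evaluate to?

130

`start of month` rewinds 2058-02-27 to 2058-02-01.
27 days remain in February 2058 after the 1st (28 − 1).
March 2058: 31 days.
April 2058: 30 days.
May 2058: 31 days.
Then 11 days into June 2058.
Total: 27 + 31 + 30 + 31 + 11 = 130.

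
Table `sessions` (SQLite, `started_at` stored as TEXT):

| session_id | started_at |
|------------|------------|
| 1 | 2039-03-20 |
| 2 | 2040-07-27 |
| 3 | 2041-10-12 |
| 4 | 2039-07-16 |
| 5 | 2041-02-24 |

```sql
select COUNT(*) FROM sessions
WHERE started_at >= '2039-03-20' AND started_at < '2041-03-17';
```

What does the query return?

Rows in [2039-03-20, 2041-03-17): 2039-03-20, 2040-07-27, 2039-07-16, 2041-02-24 → 4 rows.

4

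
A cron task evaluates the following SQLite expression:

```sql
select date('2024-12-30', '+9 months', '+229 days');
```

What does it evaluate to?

2026-05-17

Adding +9 months to 2024-12-30 gives 2025-09-30.
Applying '+229 days' to 2025-09-30: counting 229 days forward gives 2026-05-17.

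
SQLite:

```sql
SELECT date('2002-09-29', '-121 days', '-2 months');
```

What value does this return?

2002-03-31

Applying '-121 days' to 2002-09-29: counting 121 days back gives 2002-05-31.
Adding -2 months to 2002-05-31 gives 2002-03-31.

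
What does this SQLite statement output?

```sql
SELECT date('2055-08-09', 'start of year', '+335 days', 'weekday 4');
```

2055-12-02

`start of year` rewinds 2055-08-09 to 2055-01-01.
Applying '+335 days' to 2055-01-01: counting 335 days forward gives 2055-12-02.
`weekday 4` advances to the next Thursday; 2055-12-02 is already a Thursday, so it stays at 2055-12-02.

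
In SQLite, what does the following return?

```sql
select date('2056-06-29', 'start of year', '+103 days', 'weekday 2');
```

2056-04-18

`start of year` rewinds 2056-06-29 to 2056-01-01.
Applying '+103 days' to 2056-01-01: counting 103 days forward gives 2056-04-13.
`weekday 2` advances to the next Tuesday; 2056-04-13 is a Thursday, so it moves forward to 2056-04-18.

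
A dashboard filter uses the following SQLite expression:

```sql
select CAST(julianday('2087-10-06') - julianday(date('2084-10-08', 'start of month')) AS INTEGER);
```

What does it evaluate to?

1100

`start of month` rewinds 2084-10-08 to 2084-10-01.
30 days remain in October 2084 after the 1st (31 − 1).
Full months from November 2084 through September 2087 contribute their day counts.
Then 6 days into October 2087.
Total: 30 + 30 + 31 + 31 + 28 + 31 + 30 + 31 + 30 + 31 + 31 + 30 + 31 + 30 + 31 + 31 + 28 + 31 + 30 + 31 + 30 + 31 + 31 + 30 + 31 + 30 + 31 + 31 + 28 + 31 + 30 + 31 + 30 + 31 + 31 + 30 + 6 = 1100.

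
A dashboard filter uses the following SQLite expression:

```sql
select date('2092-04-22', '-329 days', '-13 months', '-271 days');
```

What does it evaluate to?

2089-08-01

Applying '-329 days' to 2092-04-22: counting 329 days back gives 2091-05-29.
Adding -13 months to 2091-05-29 gives 2090-04-29.
Applying '-271 days' to 2090-04-29: counting 271 days back gives 2089-08-01.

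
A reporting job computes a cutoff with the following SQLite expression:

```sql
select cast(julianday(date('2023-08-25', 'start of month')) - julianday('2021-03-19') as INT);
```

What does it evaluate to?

`start of month` rewinds 2023-08-25 to 2023-08-01.
12 days remain in March 2021 after the 19th (31 − 19).
Full months from April 2021 through July 2023 contribute their day counts.
Then 1 day into August 2023.
Total: 12 + 30 + 31 + 30 + 31 + 31 + 30 + 31 + 30 + 31 + 31 + 28 + 31 + 30 + 31 + 30 + 31 + 31 + 30 + 31 + 30 + 31 + 31 + 28 + 31 + 30 + 31 + 30 + 31 + 1 = 865.

865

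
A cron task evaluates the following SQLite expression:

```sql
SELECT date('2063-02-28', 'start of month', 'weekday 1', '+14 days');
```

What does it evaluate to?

`start of month` rewinds 2063-02-28 to 2063-02-01.
`weekday 1` advances to the next Monday; 2063-02-01 is a Thursday, so it moves forward to 2063-02-05.
Advancing 14 more days within February lands on 2063-02-19.

2063-02-19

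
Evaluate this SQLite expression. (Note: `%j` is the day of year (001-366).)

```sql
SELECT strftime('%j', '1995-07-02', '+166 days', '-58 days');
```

291

First apply '+166 days', '-58 days': 1995-07-02 → 1995-10-18.
Day-of-year for 1995-10-18: days since 1995-01-01 inclusive = 291, zero-padded to 291.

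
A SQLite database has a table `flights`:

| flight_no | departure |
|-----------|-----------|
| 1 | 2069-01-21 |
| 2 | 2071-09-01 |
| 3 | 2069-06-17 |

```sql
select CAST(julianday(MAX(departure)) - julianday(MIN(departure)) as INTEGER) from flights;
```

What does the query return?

MIN = 2069-01-21, MAX = 2071-09-01.
10 days remain in January 2069 after the 21st (31 − 21).
Full months from February 2069 through August 2071 contribute their day counts.
Then 1 day into September 2071.
Total: 10 + 28 + 31 + 30 + 31 + 30 + 31 + 31 + 30 + 31 + 30 + 31 + 31 + 28 + 31 + 30 + 31 + 30 + 31 + 31 + 30 + 31 + 30 + 31 + 31 + 28 + 31 + 30 + 31 + 30 + 31 + 31 + 1 = 953.

953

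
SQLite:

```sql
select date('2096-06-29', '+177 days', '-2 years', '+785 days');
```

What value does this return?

2097-02-15

Applying '+177 days' to 2096-06-29: counting 177 days forward gives 2096-12-23.
Adding -2 years to 2096-12-23 gives 2094-12-23.
Applying '+785 days' to 2094-12-23: counting 785 days forward gives 2097-02-15.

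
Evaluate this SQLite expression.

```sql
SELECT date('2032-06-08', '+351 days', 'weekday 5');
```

Applying '+351 days' to 2032-06-08: counting 351 days forward gives 2033-05-25.
`weekday 5` advances to the next Friday; 2033-05-25 is a Wednesday, so it moves forward to 2033-05-27.

2033-05-27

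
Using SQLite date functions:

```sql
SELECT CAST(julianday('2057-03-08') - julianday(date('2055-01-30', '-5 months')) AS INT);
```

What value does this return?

Adding -5 months to 2055-01-30 gives 2054-08-30.
1 day remains in August 2054 after the 30th (31 − 30).
Full months from September 2054 through February 2057 contribute their day counts.
Then 8 days into March 2057.
Total: 1 + 30 + 31 + 30 + 31 + 31 + 28 + 31 + 30 + 31 + 30 + 31 + 31 + 30 + 31 + 30 + 31 + 31 + 29 + 31 + 30 + 31 + 30 + 31 + 31 + 30 + 31 + 30 + 31 + 31 + 28 + 8 = 921.

921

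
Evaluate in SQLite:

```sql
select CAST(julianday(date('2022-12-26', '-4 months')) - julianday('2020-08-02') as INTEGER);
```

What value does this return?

754

Adding -4 months to 2022-12-26 gives 2022-08-26.
29 days remain in August 2020 after the 2nd (31 − 2).
Full months from September 2020 through July 2022 contribute their day counts.
Then 26 days into August 2022.
Total: 29 + 30 + 31 + 30 + 31 + 31 + 28 + 31 + 30 + 31 + 30 + 31 + 31 + 30 + 31 + 30 + 31 + 31 + 28 + 31 + 30 + 31 + 30 + 31 + 26 = 754.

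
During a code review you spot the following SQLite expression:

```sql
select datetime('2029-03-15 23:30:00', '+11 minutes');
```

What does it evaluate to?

+11 minutes from 2029-03-15 23:30:00 is 2029-03-15 23:41:00.

2029-03-15 23:41:00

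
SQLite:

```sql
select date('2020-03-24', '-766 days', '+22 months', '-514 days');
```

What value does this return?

2018-07-21

Applying '-766 days' to 2020-03-24: counting 766 days back gives 2018-02-17.
Adding +22 months to 2018-02-17 gives 2019-12-17.
Applying '-514 days' to 2019-12-17: counting 514 days back gives 2018-07-21.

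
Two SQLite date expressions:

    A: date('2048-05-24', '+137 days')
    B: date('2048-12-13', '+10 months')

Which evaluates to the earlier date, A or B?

A = 2048-10-08.
B = 2049-10-13.
A is earlier.

A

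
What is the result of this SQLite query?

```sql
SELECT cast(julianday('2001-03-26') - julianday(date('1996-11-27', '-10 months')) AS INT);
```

1885

Adding -10 months to 1996-11-27 gives 1996-01-27.
4 days remain in January 1996 after the 27th (31 − 27).
Full months from February 1996 through February 2001 contribute their day counts.
Then 26 days into March 2001.
Total: 4 + 29 + 31 + 30 + 31 + 30 + 31 + 31 + 30 + 31 + 30 + 31 + 31 + 28 + 31 + 30 + 31 + 30 + 31 + 31 + 30 + 31 + 30 + 31 + 31 + 28 + 31 + 30 + 31 + 30 + 31 + 31 + 30 + 31 + 30 + 31 + 31 + 28 + 31 + 30 + 31 + 30 + 31 + 31 + 30 + 31 + 30 + 31 + 31 + 29 + 31 + 30 + 31 + 30 + 31 + 31 + 30 + 31 + 30 + 31 + 31 + 28 + 26 = 1885.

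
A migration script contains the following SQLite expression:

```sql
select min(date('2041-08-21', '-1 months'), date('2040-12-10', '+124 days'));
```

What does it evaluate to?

2041-04-13

date('2041-08-21', '-1 months') → 2041-07-21.
date('2040-12-10', '+124 days') → 2041-04-13.
Earlier of the two is 2041-04-13.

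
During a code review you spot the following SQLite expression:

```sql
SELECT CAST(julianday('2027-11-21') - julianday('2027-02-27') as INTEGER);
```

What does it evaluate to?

1 day remains in February 2027 after the 27th (28 − 27).
Full months from March 2027 through October 2027 contribute their day counts.
Then 21 days into November 2027.
Total: 1 + 31 + 30 + 31 + 30 + 31 + 31 + 30 + 31 + 21 = 267.

267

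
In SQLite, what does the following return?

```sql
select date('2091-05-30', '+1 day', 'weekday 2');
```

2091-06-05

Advancing 1 more day within May lands on 2091-05-31.
`weekday 2` advances to the next Tuesday; 2091-05-31 is a Thursday, so it moves forward to 2091-06-05.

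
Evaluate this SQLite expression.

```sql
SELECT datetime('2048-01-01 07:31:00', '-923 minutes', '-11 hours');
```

923 minutes = 15h 23m; -923 minutes from 2048-01-01 07:31:00 is 2047-12-31 16:08:00 (crosses midnight).
-11 hours from 2047-12-31 16:08:00 is 2047-12-31 05:08:00.

2047-12-31 05:08:00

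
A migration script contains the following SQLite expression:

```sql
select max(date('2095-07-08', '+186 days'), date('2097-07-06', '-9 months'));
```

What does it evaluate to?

2096-10-06

date('2095-07-08', '+186 days') → 2096-01-10.
date('2097-07-06', '-9 months') → 2096-10-06.
Later of the two is 2096-10-06.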